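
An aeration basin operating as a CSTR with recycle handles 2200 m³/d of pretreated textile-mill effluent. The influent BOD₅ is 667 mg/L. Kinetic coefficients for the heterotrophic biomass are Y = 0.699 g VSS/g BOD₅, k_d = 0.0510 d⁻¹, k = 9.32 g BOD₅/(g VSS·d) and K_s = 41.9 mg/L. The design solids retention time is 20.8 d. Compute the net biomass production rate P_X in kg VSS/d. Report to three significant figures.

Effluent substrate depends only on kinetics and SRT: S = K_s(1 + k_d θ_c) / [θ_c(Yk − k_d) − 1] = 41.9 × (1 + 0.0510 × 20.8) / [20.8 × (0.699 × 9.32 − 0.0510) − 1] = 86.35 / 133.4 = 0.6471 mg/L.
Y_obs = Y / (1 + k_d θ_c) = 0.699 / (1 + 0.0510 × 20.8) = 0.699 / 2.061 = 0.3392.
Substrate removed = Q·(S₀ − S) = 2200 m³/d × (667 − 0.647) g/m³ = 1.47×10^6 g/d = 1466 kg/d.
Biomass produced: P_X = Y_obs·Q·ΔS = 0.3392 × 1466 ≈ 497.2 kg VSS/d.

P_X ≈ 497 kg VSS/d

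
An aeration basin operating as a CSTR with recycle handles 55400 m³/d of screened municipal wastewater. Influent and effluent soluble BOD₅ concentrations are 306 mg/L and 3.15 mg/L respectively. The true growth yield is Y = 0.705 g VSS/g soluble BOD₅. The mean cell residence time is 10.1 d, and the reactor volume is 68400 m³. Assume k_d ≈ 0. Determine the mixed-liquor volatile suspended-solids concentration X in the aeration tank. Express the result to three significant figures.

Without decay, X = Y Q (S₀−S) θ_c / V = 0.705 × 55400 × (306 − 3.15) × 10.1 / 68400 = 1747 mg/L.

X ≈ 1750 mg/L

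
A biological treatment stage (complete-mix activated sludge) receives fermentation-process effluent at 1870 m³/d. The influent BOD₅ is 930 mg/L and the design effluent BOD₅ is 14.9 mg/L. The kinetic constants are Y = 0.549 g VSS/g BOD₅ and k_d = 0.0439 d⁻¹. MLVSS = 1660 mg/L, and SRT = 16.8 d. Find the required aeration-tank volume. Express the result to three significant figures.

Steady-state biomass mass balance: V·X·(1 + k_d·θ_c) = Y·Q·(S₀ − S)·θ_c, so V = 0.549 × 1870 × (930 − 14.9) × 16.8 / [1660 × (1 + 0.0439 × 16.8)] = 1.58×10^7 / 2884 = 5472 m³.

V ≈ 5470 m³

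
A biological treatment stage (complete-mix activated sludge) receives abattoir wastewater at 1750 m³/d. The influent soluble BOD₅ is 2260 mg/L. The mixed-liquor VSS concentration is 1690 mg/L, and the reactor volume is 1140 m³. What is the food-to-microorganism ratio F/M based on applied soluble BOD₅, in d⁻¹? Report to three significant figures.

F/M = Q·S₀ / (V·X) = 1750 × 2260 / (1140 × 1690) = 2.053 g soluble BOD₅·(g VSS·d)⁻¹.

F/M ≈ 2.05 d⁻¹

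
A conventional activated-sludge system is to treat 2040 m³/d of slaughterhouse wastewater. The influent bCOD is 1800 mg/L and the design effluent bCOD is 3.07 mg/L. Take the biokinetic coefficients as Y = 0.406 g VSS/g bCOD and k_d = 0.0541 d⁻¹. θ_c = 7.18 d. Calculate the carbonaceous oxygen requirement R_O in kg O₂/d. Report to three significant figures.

Correct the yield for decay: Y_obs = Y/(1 + k_d θ_c) = 0.406 / (1 + 0.0541 × 7.18) = 0.406 / 1.388 = 0.2924.
Q·(S₀ − S) = 2040 × (1800 − 3.07) × 10⁻³ = 3666 kg/d removed.
Biomass synthesised: P_X = Y_obs × 3666 = 1072 kg VSS/d.
Carbonaceous O₂ demand = substrate oxidised − cell-mass equivalent = 3666 − 1.42 × 1072 = 2144 kg O₂/d.

R_O ≈ 2140 kg O₂/d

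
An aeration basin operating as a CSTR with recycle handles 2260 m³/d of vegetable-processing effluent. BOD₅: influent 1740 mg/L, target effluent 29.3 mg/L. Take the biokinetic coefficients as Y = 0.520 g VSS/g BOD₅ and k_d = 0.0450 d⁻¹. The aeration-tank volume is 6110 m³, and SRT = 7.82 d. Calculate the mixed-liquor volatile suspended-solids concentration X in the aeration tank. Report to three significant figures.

X ≈ 1900 mg/L

From V·X·(1 + k_d·θ_c) = Y·Q·(S₀ − S)·θ_c: X = 0.520 × 2260 × (1740 − 29.3) × 7.82 / [6110 × (1 + 0.0450 × 7.82)] = 1903 mg/L.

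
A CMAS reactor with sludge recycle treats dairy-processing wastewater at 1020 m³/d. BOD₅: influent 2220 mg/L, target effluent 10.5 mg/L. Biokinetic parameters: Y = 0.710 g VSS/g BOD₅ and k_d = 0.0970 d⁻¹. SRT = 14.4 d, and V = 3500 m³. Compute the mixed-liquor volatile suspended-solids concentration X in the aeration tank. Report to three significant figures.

X ≈ 2750 mg/L

Solving the biomass balance for X: X = Y Q (S₀−S) θ_c / [V (1+k_d θ_c)] = 0.710 × 1020 × (2220 − 10.5) × 14.4 / [3500 × (1 + 0.0970 × 14.4)] = 2747 mg/L.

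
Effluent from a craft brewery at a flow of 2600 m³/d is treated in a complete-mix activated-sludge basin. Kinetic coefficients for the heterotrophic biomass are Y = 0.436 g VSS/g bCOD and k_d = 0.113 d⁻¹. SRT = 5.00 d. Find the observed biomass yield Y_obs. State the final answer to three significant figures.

Y_obs = Y / (1 + k_d θ_c) = 0.436 / (1 + 0.113 × 5.00) = 0.436 / 1.565 = 0.2786.

Y_obs ≈ 0.279 g VSS/g bCOD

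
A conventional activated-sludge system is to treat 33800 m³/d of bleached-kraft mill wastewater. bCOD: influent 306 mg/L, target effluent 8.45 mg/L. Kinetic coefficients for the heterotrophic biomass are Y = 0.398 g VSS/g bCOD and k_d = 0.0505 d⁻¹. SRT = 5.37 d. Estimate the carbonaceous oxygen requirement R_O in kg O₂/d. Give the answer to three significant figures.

R_O ≈ 5590 kg O₂/d

The observed yield is Y_obs = Y/(1 + k_d·θ_c) = 0.398 / (1 + 0.0505 × 5.37) = 0.398 / 1.271 = 0.3131 g VSS per g bCOD removed.
Substrate removed = Q·(S₀ − S) = 33800 m³/d × (306 − 8.45) g/m³ = 1.01×10^7 g/d = 10057 kg/d.
P_X = Y_obs·Q·(S₀ − S) = 0.3131 × 10057 = 3149 kg VSS/d.
Carbonaceous O₂ demand = substrate oxidised − cell-mass equivalent = 10057 − 1.42 × 3149 = 5586 kg O₂/d.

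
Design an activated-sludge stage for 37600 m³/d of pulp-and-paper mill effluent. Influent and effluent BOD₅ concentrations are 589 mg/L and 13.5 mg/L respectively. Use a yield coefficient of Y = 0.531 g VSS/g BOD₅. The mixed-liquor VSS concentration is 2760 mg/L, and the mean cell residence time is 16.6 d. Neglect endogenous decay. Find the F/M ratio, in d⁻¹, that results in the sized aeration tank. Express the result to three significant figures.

F/M ≈ 0.116 d⁻¹

With k_d = 0 the design equation reduces to V = Y Q (S₀−S) θ_c / X = 0.531 × 37600 × (589 − 13.5) × 16.6 / 2760 = 69108 m³.
F/M = Q·S₀ / (V·X) = 37600 × 589 / (69108 × 2760) = 0.1161 g BOD₅·(g VSS·d)⁻¹.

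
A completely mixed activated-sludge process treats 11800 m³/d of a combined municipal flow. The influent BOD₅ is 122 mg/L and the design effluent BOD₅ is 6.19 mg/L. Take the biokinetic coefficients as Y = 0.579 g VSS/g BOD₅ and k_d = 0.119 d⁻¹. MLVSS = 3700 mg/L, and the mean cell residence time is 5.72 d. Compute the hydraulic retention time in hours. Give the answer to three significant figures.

τ ≈ 1.48 h

From the SRT design equation V = Y Q (S₀−S) θ_c / [X (1 + k_d θ_c)] = 0.579 × 11800 × (122 − 6.19) × 5.72 / [3700 × (1 + 0.119 × 5.72)] = 4.53×10^6 / 6219 = 727.8 m³.
τ = V/Q = 727.8/11800 = 0.06168 d, or 1.480 h.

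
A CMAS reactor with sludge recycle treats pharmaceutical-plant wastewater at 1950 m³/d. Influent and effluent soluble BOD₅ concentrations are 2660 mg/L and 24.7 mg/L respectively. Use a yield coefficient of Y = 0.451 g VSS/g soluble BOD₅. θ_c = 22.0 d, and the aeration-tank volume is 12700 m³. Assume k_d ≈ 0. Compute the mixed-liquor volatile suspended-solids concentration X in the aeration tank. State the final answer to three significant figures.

X ≈ 4010 mg/L

X = Y·Q·ΔS·θ_c / V = 0.451 × 1950 × (2660 − 24.7) × 22.0 / 12700 = 4015 mg/L.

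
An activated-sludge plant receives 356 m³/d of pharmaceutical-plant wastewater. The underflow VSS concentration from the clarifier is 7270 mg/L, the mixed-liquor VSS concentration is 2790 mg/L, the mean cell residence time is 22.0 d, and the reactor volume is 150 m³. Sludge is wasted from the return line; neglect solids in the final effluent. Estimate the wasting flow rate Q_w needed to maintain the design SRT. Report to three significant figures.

Q_w ≈ 2.62 m³/d

Q_w = (V·X)/(θ_c X_r) = 150.0 × 2790 / (22.0 × 7270) = 2.617 m³/d.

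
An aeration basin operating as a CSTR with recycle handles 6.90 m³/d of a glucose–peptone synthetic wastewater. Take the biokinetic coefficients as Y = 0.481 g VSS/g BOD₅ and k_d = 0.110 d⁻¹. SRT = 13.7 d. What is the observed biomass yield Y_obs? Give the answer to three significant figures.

Y_obs ≈ 0.192 g VSS/g BOD₅

Observed yield with endogenous decay: Y_obs = Y / (1 + k_d·θ_c) = 0.481 / (1 + 0.110 × 13.7) = 0.481 / 2.507 = 0.1919 g VSS/g BOD₅.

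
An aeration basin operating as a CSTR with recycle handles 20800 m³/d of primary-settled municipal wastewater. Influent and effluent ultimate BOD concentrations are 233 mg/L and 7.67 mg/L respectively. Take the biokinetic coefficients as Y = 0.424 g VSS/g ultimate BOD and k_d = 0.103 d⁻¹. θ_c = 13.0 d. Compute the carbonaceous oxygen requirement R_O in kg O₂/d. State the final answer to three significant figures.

Correct the yield for decay: Y_obs = Y/(1 + k_d θ_c) = 0.424 / (1 + 0.103 × 13.0) = 0.424 / 2.339 = 0.1813.
Mass of ultimate BOD removed per day: Q(S₀ − S) = 20800 × 225.3 g/m³ = 4687 kg/d.
P_X = Y_obs·Q·(S₀ − S) = 0.1813 × 4687 = 849.6 kg VSS/d.
R_O = Q·ΔS − 1.42 P_X = 4687 − 1206 = 3480 kg O₂/d.

R_O ≈ 3480 kg O₂/d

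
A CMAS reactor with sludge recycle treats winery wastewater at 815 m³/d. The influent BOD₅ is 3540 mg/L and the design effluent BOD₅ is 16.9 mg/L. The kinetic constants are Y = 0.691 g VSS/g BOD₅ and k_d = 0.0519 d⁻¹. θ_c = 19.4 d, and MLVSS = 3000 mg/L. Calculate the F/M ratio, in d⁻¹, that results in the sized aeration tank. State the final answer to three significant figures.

F/M ≈ 0.150 d⁻¹

From the SRT design equation V = Y Q (S₀−S) θ_c / [X (1 + k_d θ_c)] = 0.691 × 815 × (3540 − 16.9) × 19.4 / [3000 × (1 + 0.0519 × 19.4)] = 3.85×10^7 / 6021 = 6393 m³.
F/M = Q·S₀ / (V·X) = 815 × 3540 / (6393 × 3000) = 0.1504 g BOD₅·(g VSS·d)⁻¹.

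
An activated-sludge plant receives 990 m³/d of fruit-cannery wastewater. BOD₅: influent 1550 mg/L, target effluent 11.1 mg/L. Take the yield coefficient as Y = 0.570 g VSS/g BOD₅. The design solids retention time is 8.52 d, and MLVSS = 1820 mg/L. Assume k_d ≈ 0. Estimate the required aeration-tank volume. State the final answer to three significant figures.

With k_d = 0 the design equation reduces to V = Y Q (S₀−S) θ_c / X = 0.570 × 990 × (1550 − 11.1) × 8.52 / 1820 = 4065 m³.

V ≈ 4070 m³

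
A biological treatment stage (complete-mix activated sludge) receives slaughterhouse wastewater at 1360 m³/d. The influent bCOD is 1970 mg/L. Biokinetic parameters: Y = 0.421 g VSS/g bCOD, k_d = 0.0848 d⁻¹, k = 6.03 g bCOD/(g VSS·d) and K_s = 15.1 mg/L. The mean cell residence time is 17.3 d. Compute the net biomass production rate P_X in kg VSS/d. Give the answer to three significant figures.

From the Monod/SRT balance for a CMAS, S = K_s·(1+k_d θ_c)/[θ_c·(Y k − k_d) − 1] = 15.1 × (1 + 0.0848 × 17.3) / [17.3 × (0.421 × 6.03 − 0.0848) − 1] = 37.25 / 41.45 = 0.8987 mg/L.
The observed yield is Y_obs = Y/(1 + k_d·θ_c) = 0.421 / (1 + 0.0848 × 17.3) = 0.421 / 2.467 = 0.1706 g VSS per g bCOD removed.
ΔS = 1970 − 0.899 = 1969 mg/L, so the substrate removal rate is 1360 × 1969/1000 = 2678 kg bCOD/d.
P_X = Y_obs · Q(S₀ − S) = 0.1706 × 2678 = 457.0 kg VSS/d.

P_X ≈ 457 kg VSS/d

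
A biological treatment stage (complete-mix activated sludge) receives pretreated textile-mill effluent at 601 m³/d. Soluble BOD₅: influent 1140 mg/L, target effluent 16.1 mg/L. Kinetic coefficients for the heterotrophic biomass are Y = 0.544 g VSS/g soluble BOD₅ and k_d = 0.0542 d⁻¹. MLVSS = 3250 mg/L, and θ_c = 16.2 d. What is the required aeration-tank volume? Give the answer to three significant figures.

V ≈ 975 m³

Steady-state biomass mass balance: V·X·(1 + k_d·θ_c) = Y·Q·(S₀ − S)·θ_c, so V = 0.544 × 601 × (1140 − 16.1) × 16.2 / [3250 × (1 + 0.0542 × 16.2)] = 5.95×10^6 / 6104 = 975.3 m³.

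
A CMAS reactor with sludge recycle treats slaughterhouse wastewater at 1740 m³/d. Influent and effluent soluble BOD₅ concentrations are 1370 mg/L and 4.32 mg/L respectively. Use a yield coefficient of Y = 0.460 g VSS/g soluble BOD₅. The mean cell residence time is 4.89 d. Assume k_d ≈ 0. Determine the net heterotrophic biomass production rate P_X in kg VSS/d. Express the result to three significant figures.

P_X ≈ 1090 kg VSS/d

With endogenous decay neglected, the observed yield equals the true yield: Y_obs = Y = 0.460 g VSS/g soluble BOD₅.
Substrate removed = Q·(S₀ − S) = 1740 m³/d × (1370 − 4.32) g/m³ = 2.38×10^6 g/d = 2376 kg/d.
P_X = Y_obs · Q(S₀ − S) = 0.4600 × 2376 = 1093 kg VSS/d.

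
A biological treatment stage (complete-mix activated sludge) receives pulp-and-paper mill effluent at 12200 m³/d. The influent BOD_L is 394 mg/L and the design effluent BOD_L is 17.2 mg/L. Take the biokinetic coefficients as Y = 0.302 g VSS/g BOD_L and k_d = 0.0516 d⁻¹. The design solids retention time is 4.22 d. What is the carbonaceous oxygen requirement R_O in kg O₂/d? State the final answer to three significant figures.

R_O ≈ 2980 kg O₂/d

Correct the yield for decay: Y_obs = Y/(1 + k_d θ_c) = 0.302 / (1 + 0.0516 × 4.22) = 0.302 / 1.218 = 0.2480.
Q·(S₀ − S) = 12200 × (394 − 17.2) × 10⁻³ = 4597 kg/d removed.
Net sludge production P_X = 0.2480 × 4597 = 1140 kg VSS/d.
R_O = Q·(S₀ − S) − 1.42·P_X = 4597 − 1.42 × 1140 = 2978 kg O₂/d.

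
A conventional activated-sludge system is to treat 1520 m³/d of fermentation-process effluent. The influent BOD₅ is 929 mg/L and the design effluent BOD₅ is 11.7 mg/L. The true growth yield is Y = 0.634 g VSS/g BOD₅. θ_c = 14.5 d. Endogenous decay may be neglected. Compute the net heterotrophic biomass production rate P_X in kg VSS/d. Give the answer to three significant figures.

No decay correction is needed, so Y_obs = Y = 0.634.
Q·(S₀ − S) = 1520 × (929 − 11.7) × 10⁻³ = 1394 kg/d removed.
Net biomass production P_X = Y_obs × Q·(S₀ − S) = 0.6340 × 1394 = 884.0 kg VSS/d.

P_X ≈ 884 kg VSS/d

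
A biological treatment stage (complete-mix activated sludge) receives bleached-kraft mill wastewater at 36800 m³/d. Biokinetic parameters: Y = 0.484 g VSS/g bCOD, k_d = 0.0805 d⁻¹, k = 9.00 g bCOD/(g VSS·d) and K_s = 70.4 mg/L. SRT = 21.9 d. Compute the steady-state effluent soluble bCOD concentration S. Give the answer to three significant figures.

S ≈ 2.10 mg/L

Effluent substrate depends only on kinetics and SRT: S = K_s(1 + k_d θ_c) / [θ_c(Yk − k_d) − 1] = 70.4 × (1 + 0.0805 × 21.9) / [21.9 × (0.484 × 9.00 − 0.0805) − 1] = 194.5 / 92.63 = 2.100 mg/L.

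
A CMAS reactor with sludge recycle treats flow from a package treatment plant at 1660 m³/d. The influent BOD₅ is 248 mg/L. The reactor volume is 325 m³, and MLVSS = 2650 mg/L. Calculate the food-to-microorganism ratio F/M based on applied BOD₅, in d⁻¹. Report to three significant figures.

F/M ≈ 0.478 d⁻¹

F/M = Q·S₀ / (V·X) = 1660 × 248 / (325.0 × 2650) = 0.4780 g BOD₅·(g VSS·d)⁻¹.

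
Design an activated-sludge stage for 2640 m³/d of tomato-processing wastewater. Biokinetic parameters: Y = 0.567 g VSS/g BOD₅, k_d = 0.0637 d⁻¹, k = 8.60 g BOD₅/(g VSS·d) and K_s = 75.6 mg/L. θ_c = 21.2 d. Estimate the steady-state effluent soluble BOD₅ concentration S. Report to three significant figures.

S ≈ 1.76 mg/L

From the Monod/SRT balance for a CMAS, S = K_s·(1+k_d θ_c)/[θ_c·(Y k − k_d) − 1] = 75.6 × (1 + 0.0637 × 21.2) / [21.2 × (0.567 × 8.60 − 0.0637) − 1] = 177.7 / 101.0 = 1.759 mg/L.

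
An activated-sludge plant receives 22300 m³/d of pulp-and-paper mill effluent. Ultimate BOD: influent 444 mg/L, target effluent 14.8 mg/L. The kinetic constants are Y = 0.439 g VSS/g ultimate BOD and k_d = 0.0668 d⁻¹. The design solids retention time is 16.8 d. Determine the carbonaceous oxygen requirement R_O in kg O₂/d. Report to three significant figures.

Correct the yield for decay: Y_obs = Y/(1 + k_d θ_c) = 0.439 / (1 + 0.0668 × 16.8) = 0.439 / 2.122 = 0.2069.
Mass of ultimate BOD removed per day: Q(S₀ − S) = 22300 × 429.2 g/m³ = 9571 kg/d.
P_X = Y_obs·Q·(S₀ − S) = 0.2069 × 9571 = 1980 kg VSS/d.
Carbonaceous O₂ demand = substrate oxidised − cell-mass equivalent = 9571 − 1.42 × 1980 = 6760 kg O₂/d.

R_O ≈ 6760 kg O₂/d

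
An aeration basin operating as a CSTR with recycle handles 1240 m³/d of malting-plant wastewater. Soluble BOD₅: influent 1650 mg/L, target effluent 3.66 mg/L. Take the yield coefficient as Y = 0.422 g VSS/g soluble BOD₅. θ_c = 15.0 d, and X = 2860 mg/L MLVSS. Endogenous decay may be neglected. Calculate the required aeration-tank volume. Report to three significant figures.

V ≈ 4520 m³

With k_d = 0 the design equation reduces to V = Y Q (S₀−S) θ_c / X = 0.422 × 1240 × (1650 − 3.66) × 15.0 / 2860 = 4518 m³.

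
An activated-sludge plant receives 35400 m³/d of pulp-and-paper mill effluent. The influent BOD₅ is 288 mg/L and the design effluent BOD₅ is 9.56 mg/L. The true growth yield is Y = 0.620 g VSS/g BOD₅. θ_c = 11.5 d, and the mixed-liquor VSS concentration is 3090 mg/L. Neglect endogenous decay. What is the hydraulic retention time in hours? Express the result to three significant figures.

V·X = Y·Q·ΔS·θ_c gives V = 0.620 × 35400 × (288 − 9.56) × 11.5 / 3090 = 22744 m³.
Hydraulic retention time τ = V/Q = 22744 / 35400 = 0.6425 d = 15.42 h.

τ ≈ 15.4 h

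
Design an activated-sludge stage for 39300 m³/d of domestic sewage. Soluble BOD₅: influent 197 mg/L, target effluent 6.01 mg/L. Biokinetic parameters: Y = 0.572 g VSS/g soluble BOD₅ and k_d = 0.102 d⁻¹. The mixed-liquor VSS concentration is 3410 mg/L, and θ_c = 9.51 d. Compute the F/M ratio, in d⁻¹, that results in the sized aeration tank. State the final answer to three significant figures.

F/M ≈ 0.374 d⁻¹

Steady-state biomass mass balance: V·X·(1 + k_d·θ_c) = Y·Q·(S₀ − S)·θ_c, so V = 0.572 × 39300 × (197 − 6.01) × 9.51 / [3410 × (1 + 0.102 × 9.51)] = 4.08×10^7 / 6718 = 6078 m³.
F/M = applied load / biomass = Q·S₀/(V·X) = 39300 × 197 / (6078 × 3410) = 0.3736 d⁻¹.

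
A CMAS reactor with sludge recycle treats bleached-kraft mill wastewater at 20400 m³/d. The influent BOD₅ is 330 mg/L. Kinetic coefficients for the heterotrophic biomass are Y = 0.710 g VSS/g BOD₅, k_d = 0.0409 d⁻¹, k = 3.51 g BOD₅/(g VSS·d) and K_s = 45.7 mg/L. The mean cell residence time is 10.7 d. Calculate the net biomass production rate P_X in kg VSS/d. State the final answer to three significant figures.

For a completely mixed reactor with recycle the Lawrence–McCarty relation gives S = K_s·(1 + k_d·θ_c) / [θ_c·(Y·k − k_d) − 1] = 45.7 × (1 + 0.0409 × 10.7) / [10.7 × (0.710 × 3.51 − 0.0409) − 1] = 65.70 / 25.23 = 2.604 mg/L.
Y_obs = Y / (1 + k_d θ_c) = 0.710 / (1 + 0.0409 × 10.7) = 0.710 / 1.438 = 0.4939.
Substrate removed = Q·(S₀ − S) = 20400 m³/d × (330 − 2.60) g/m³ = 6.68×10^6 g/d = 6679 kg/d.
P_X = Y_obs · Q(S₀ − S) = 0.4939 × 6679 = 3299 kg VSS/d.

P_X ≈ 3300 kg VSS/d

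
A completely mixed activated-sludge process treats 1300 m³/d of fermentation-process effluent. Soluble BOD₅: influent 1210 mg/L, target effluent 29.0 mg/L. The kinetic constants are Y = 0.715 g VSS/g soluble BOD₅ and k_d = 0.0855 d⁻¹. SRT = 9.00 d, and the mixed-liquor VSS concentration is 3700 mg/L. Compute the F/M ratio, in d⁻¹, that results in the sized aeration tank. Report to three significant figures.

From the SRT design equation V = Y Q (S₀−S) θ_c / [X (1 + k_d θ_c)] = 0.715 × 1300 × (1210 − 29.0) × 9.00 / [3700 × (1 + 0.0855 × 9.00)] = 9.88×10^6 / 6547 = 1509 m³.
F/M = Q·S₀ / (V·X) = 1300 × 1210 / (1509 × 3700) = 0.2817 g soluble BOD₅·(g VSS·d)⁻¹.

F/M ≈ 0.282 d⁻¹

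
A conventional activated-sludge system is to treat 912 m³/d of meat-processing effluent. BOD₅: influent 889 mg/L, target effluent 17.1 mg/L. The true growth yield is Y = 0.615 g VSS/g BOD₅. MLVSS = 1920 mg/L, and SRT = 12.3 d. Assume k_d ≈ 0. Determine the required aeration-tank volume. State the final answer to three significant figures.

V·X = Y·Q·ΔS·θ_c gives V = 0.615 × 912 × (889 − 17.1) × 12.3 / 1920 = 3133 m³.

V ≈ 3130 m³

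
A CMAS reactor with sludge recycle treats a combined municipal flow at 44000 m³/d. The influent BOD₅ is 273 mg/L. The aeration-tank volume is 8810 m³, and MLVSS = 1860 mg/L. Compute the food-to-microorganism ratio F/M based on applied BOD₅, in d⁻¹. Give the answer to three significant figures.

Food-to-microorganism ratio F/M = Q S₀ / (V X) = 44000 × 273 / (8810 × 1860) = 0.7330 d⁻¹.

F/M ≈ 0.733 d⁻¹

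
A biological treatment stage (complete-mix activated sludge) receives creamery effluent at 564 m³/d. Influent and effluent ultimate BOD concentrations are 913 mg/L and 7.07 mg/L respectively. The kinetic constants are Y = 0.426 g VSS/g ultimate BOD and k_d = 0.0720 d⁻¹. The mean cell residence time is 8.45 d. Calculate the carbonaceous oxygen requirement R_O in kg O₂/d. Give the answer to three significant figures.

Correct the yield for decay: Y_obs = Y/(1 + k_d θ_c) = 0.426 / (1 + 0.0720 × 8.45) = 0.426 / 1.608 = 0.2649.
Q·(S₀ − S) = 564 × (913 − 7.07) × 10⁻³ = 510.9 kg/d removed.
Net sludge production P_X = 0.2649 × 510.9 = 135.3 kg VSS/d.
R_O = Q·(S₀ − S) − 1.42·P_X = 510.9 − 1.42 × 135.3 = 318.8 kg O₂/d.

R_O ≈ 319 kg O₂/d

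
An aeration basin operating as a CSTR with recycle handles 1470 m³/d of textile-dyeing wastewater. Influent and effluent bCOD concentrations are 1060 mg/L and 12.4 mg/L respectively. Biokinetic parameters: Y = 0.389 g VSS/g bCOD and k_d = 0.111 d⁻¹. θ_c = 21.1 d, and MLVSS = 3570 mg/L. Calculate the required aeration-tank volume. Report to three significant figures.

V ≈ 1060 m³

Steady-state biomass mass balance: V·X·(1 + k_d·θ_c) = Y·Q·(S₀ − S)·θ_c, so V = 0.389 × 1470 × (1060 − 12.4) × 21.1 / [3570 × (1 + 0.111 × 21.1)] = 1.26×10^7 / 11931 = 1059 m³.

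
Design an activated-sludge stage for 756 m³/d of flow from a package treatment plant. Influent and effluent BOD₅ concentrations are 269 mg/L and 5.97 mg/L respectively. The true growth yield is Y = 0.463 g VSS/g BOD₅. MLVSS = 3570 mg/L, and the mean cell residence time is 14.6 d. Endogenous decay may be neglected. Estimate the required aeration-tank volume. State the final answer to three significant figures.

V ≈ 377 m³

Biomass mass balance (decay neglected): V·X = Y·Q·(S₀ − S)·θ_c, so V = 0.463 × 756 × (269 − 5.97) × 14.6 / 3570 = 376.5 m³.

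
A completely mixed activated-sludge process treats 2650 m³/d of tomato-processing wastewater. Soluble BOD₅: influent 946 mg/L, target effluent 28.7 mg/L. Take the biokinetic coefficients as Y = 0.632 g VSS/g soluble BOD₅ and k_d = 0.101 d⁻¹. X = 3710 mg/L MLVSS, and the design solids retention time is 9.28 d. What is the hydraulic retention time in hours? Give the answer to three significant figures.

τ ≈ 18.0 h

Steady-state biomass mass balance: V·X·(1 + k_d·θ_c) = Y·Q·(S₀ − S)·θ_c, so V = 0.632 × 2650 × (946 − 28.7) × 9.28 / [3710 × (1 + 0.101 × 9.28)] = 1.43×10^7 / 7187 = 1984 m³.
HRT = V/Q = 1984 m³ / 2650 m³·d⁻¹ = 0.7485 d × 24 = 17.96 h.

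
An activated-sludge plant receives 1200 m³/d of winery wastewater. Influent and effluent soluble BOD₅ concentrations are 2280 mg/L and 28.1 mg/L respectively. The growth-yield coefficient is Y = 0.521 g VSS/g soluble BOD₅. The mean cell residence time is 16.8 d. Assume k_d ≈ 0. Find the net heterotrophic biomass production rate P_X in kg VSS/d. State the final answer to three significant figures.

P_X ≈ 1410 kg VSS/d

With endogenous decay neglected, the observed yield equals the true yield: Y_obs = Y = 0.521 g VSS/g soluble BOD₅.
Substrate removed = Q·(S₀ − S) = 1200 m³/d × (2280 − 28.1) g/m³ = 2.7×10^6 g/d = 2702 kg/d.
P_X = Y_obs · Q(S₀ − S) = 0.5210 × 2702 = 1408 kg VSS/d.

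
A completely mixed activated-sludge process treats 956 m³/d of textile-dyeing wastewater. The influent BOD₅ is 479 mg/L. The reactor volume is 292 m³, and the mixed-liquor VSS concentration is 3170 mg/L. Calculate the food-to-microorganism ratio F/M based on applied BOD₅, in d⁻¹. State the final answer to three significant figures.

F/M ≈ 0.495 d⁻¹

F/M = Q·S₀ / (V·X) = 956 × 479 / (292.0 × 3170) = 0.4947 g BOD₅·(g VSS·d)⁻¹.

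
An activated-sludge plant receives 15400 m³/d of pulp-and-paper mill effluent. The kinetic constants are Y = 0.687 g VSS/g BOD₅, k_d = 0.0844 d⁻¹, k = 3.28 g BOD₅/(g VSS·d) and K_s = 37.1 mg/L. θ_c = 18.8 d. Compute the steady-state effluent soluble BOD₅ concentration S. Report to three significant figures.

S ≈ 2.41 mg/L

From the Monod/SRT balance for a CMAS, S = K_s·(1+k_d θ_c)/[θ_c·(Y k − k_d) − 1] = 37.1 × (1 + 0.0844 × 18.8) / [18.8 × (0.687 × 3.28 − 0.0844) − 1] = 95.97 / 39.78 = 2.413 mg/L.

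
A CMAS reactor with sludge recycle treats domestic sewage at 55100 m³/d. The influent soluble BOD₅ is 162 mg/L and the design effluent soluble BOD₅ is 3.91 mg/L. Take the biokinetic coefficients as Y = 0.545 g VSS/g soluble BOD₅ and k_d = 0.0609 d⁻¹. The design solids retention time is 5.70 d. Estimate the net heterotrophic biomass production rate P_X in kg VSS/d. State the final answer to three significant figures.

Correct the yield for decay: Y_obs = Y/(1 + k_d θ_c) = 0.545 / (1 + 0.0609 × 5.70) = 0.545 / 1.347 = 0.4046.
ΔS = 162 − 3.91 = 158.1 mg/L, so the substrate removal rate is 55100 × 158.1/1000 = 8711 kg soluble BOD₅/d.
Biomass produced: P_X = Y_obs·Q·ΔS = 0.4046 × 8711 ≈ 3524 kg VSS/d.

P_X ≈ 3520 kg VSS/d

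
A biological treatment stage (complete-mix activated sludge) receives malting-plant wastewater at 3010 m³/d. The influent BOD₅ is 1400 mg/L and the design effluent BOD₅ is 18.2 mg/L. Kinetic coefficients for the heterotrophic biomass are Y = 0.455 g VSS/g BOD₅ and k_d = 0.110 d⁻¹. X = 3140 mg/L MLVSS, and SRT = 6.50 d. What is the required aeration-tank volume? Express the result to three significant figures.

V ≈ 2280 m³

From the SRT design equation V = Y Q (S₀−S) θ_c / [X (1 + k_d θ_c)] = 0.455 × 3010 × (1400 − 18.2) × 6.50 / [3140 × (1 + 0.110 × 6.50)] = 1.23×10^7 / 5385 = 2284 m³.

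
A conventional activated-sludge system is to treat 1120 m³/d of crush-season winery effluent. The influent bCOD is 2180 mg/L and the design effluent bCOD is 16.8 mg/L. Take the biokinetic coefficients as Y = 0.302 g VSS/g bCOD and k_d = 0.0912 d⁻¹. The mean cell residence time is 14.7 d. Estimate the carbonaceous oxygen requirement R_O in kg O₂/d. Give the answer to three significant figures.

R_O ≈ 1980 kg O₂/d

The observed yield is Y_obs = Y/(1 + k_d·θ_c) = 0.302 / (1 + 0.0912 × 14.7) = 0.302 / 2.341 = 0.1290 g VSS per g bCOD removed.
Mass of bCOD removed per day: Q(S₀ − S) = 1120 × 2163 g/m³ = 2423 kg/d.
Biomass synthesised: P_X = Y_obs × 2423 = 312.6 kg VSS/d.
R_O = Q·(S₀ − S) − 1.42·P_X = 2423 − 1.42 × 312.6 = 1979 kg O₂/d.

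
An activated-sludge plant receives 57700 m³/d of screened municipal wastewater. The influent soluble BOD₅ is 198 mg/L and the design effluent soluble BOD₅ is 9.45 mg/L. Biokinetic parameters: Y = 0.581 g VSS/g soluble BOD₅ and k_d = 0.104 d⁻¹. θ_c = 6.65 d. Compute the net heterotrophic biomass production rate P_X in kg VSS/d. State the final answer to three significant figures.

Observed yield with endogenous decay: Y_obs = Y / (1 + k_d·θ_c) = 0.581 / (1 + 0.104 × 6.65) = 0.581 / 1.692 = 0.3435 g VSS/g soluble BOD₅.
Mass of soluble BOD₅ removed per day: Q(S₀ − S) = 57700 × 188.6 g/m³ = 10879 kg/d.
Net biomass production P_X = Y_obs × Q·(S₀ − S) = 0.3435 × 10879 = 3737 kg VSS/d.

P_X ≈ 3740 kg VSS/d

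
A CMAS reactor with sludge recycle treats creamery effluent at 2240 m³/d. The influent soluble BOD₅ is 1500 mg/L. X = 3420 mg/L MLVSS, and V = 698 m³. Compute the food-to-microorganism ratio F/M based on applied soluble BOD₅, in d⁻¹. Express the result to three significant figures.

Food-to-microorganism ratio F/M = Q S₀ / (V X) = 2240 × 1500 / (698.0 × 3420) = 1.408 d⁻¹.

F/M ≈ 1.41 d⁻¹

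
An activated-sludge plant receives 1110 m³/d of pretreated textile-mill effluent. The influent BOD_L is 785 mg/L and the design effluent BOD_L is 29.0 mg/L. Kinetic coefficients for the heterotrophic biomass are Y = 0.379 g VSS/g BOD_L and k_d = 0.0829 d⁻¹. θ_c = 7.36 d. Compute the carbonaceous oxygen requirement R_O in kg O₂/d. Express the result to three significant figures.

Observed yield with endogenous decay: Y_obs = Y / (1 + k_d·θ_c) = 0.379 / (1 + 0.0829 × 7.36) = 0.379 / 1.610 = 0.2354 g VSS/g BOD_L.
ΔS = 785 − 29.0 = 756.0 mg/L, so the substrate removal rate is 1110 × 756.0/1000 = 839.2 kg BOD_L/d.
P_X = Y_obs·Q·(S₀ − S) = 0.2354 × 839.2 = 197.5 kg VSS/d.
Carbonaceous O₂ demand = substrate oxidised − cell-mass equivalent = 839.2 − 1.42 × 197.5 = 558.7 kg O₂/d.

R_O ≈ 559 kg O₂/d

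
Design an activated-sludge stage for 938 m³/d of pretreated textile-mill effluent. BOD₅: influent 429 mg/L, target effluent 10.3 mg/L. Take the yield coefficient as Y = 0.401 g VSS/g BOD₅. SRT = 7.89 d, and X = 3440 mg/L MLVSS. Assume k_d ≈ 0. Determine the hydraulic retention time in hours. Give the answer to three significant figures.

τ ≈ 9.24 h

Biomass mass balance (decay neglected): V·X = Y·Q·(S₀ − S)·θ_c, so V = 0.401 × 938 × (429 − 10.3) × 7.89 / 3440 = 361.2 m³.
τ = V/Q = 361.2/938 = 0.3851 d, or 9.242 h.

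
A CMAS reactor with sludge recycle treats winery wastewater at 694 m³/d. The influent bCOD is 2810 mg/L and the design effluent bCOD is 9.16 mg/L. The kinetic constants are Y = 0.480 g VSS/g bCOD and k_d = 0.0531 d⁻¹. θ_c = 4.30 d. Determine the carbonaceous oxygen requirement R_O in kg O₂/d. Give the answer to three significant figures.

Y_obs = Y / (1 + k_d θ_c) = 0.480 / (1 + 0.0531 × 4.30) = 0.480 / 1.228 = 0.3908.
Mass of bCOD removed per day: Q(S₀ − S) = 694 × 2801 g/m³ = 1944 kg/d.
Biomass synthesised: P_X = Y_obs × 1944 = 759.6 kg VSS/d.
Carbonaceous O₂ demand = substrate oxidised − cell-mass equivalent = 1944 − 1.42 × 759.6 = 865.2 kg O₂/d.

R_O ≈ 865 kg O₂/d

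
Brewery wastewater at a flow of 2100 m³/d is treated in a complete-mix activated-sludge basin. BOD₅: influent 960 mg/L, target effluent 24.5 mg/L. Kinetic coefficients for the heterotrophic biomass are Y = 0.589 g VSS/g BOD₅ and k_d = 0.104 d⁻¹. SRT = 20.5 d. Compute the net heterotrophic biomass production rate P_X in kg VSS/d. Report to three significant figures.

Observed yield with endogenous decay: Y_obs = Y / (1 + k_d·θ_c) = 0.589 / (1 + 0.104 × 20.5) = 0.589 / 3.132 = 0.1881 g VSS/g BOD₅.
Q·(S₀ − S) = 2100 × (960 − 24.5) × 10⁻³ = 1965 kg/d removed.
Biomass produced: P_X = Y_obs·Q·ΔS = 0.1881 × 1965 ≈ 369.5 kg VSS/d.

P_X ≈ 369 kg VSS/d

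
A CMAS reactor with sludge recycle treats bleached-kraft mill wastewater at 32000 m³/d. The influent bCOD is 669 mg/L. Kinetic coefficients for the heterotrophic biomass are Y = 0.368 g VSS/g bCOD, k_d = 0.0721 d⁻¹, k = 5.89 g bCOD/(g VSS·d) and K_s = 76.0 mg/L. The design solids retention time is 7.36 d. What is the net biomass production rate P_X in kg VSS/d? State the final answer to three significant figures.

P_X ≈ 5080 kg VSS/d

Effluent substrate depends only on kinetics and SRT: S = K_s(1 + k_d θ_c) / [θ_c(Yk − k_d) − 1] = 76.0 × (1 + 0.0721 × 7.36) / [7.36 × (0.368 × 5.89 − 0.0721) − 1] = 116.3 / 14.42 = 8.066 mg/L.
Observed yield with endogenous decay: Y_obs = Y / (1 + k_d·θ_c) = 0.368 / (1 + 0.0721 × 7.36) = 0.368 / 1.531 = 0.2404 g VSS/g bCOD.
Substrate removed = Q·(S₀ − S) = 32000 m³/d × (669 − 8.07) g/m³ = 2.11×10^7 g/d = 21150 kg/d.
P_X = Y_obs · Q(S₀ − S) = 0.2404 × 21150 = 5085 kg VSS/d.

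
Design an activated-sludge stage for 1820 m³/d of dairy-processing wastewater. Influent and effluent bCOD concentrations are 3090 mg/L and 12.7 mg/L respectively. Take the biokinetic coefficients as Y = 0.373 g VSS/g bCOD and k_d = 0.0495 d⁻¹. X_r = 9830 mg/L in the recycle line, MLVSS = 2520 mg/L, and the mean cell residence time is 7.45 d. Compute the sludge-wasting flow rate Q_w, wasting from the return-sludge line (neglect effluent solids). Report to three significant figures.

Q_w ≈ 155 m³/d

From the SRT design equation V = Y Q (S₀−S) θ_c / [X (1 + k_d θ_c)] = 0.373 × 1820 × (3090 − 12.7) × 7.45 / [2520 × (1 + 0.0495 × 7.45)] = 1.56×10^7 / 3449 = 4512 m³.
Wasting from the return line (neglecting effluent solids): Q_w = V·X / (θ_c·X_r) = 4512 × 2520 / (7.45 × 9830) = 155.3 m³/d.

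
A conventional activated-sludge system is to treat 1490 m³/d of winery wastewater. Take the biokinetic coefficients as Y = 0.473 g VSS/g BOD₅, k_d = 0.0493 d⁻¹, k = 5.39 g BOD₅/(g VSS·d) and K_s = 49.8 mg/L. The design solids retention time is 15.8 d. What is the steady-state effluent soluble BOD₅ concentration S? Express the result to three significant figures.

S ≈ 2.30 mg/L

From the Monod/SRT balance for a CMAS, S = K_s·(1+k_d θ_c)/[θ_c·(Y k − k_d) − 1] = 49.8 × (1 + 0.0493 × 15.8) / [15.8 × (0.473 × 5.39 − 0.0493) − 1] = 88.59 / 38.50 = 2.301 mg/L.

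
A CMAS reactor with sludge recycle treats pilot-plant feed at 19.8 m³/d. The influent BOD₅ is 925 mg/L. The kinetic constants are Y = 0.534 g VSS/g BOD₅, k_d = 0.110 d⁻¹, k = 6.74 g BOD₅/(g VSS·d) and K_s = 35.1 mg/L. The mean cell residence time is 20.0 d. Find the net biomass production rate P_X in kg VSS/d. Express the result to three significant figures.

P_X ≈ 3.05 kg VSS/d

From the Monod/SRT balance for a CMAS, S = K_s·(1+k_d θ_c)/[θ_c·(Y k − k_d) − 1] = 35.1 × (1 + 0.110 × 20.0) / [20.0 × (0.534 × 6.74 − 0.110) − 1] = 112.3 / 68.78 = 1.633 mg/L.
Correct the yield for decay: Y_obs = Y/(1 + k_d θ_c) = 0.534 / (1 + 0.110 × 20.0) = 0.534 / 3.200 = 0.1669.
Mass of BOD₅ removed per day: Q(S₀ − S) = 19.8 × 923.4 g/m³ = 18.28 kg/d.
P_X = Y_obs · Q(S₀ − S) = 0.1669 × 18.28 = 3.051 kg VSS/d.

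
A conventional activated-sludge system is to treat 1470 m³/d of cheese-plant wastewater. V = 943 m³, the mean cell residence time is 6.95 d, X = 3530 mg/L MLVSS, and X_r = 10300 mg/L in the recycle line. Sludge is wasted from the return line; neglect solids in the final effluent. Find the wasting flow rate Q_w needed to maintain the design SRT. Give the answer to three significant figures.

Q_w ≈ 46.5 m³/d

Wasting from the return line (neglecting effluent solids): Q_w = V·X / (θ_c·X_r) = 943.0 × 3530 / (6.95 × 10300) = 46.50 m³/d.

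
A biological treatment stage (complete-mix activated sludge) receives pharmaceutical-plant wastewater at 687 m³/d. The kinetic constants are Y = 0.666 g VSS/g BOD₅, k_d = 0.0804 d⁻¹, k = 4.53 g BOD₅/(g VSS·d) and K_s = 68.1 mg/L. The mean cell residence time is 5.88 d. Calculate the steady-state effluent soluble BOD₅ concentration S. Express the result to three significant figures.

From the Monod/SRT balance for a CMAS, S = K_s·(1+k_d θ_c)/[θ_c·(Y k − k_d) − 1] = 68.1 × (1 + 0.0804 × 5.88) / [5.88 × (0.666 × 4.53 − 0.0804) − 1] = 100.3 / 16.27 = 6.165 mg/L.

S ≈ 6.17 mg/L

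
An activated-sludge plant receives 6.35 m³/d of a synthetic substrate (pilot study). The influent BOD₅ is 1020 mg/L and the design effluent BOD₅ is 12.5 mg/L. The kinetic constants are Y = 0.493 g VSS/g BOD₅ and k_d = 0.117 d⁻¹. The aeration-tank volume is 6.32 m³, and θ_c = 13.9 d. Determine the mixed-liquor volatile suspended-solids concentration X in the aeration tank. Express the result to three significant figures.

X ≈ 2640 mg/L

From V·X·(1 + k_d·θ_c) = Y·Q·(S₀ − S)·θ_c: X = 0.493 × 6.35 × (1020 − 12.5) × 13.9 / [6.32 × (1 + 0.117 × 13.9)] = 2641 mg/L.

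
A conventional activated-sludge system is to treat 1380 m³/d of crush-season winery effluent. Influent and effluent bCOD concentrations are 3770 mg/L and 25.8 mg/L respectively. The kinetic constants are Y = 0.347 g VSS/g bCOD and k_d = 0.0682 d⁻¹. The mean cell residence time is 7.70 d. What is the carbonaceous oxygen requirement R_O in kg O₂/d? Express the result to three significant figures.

Observed yield with endogenous decay: Y_obs = Y / (1 + k_d·θ_c) = 0.347 / (1 + 0.0682 × 7.70) = 0.347 / 1.525 = 0.2275 g VSS/g bCOD.
Substrate removed = Q·(S₀ − S) = 1380 m³/d × (3770 − 25.8) g/m³ = 5.17×10^6 g/d = 5167 kg/d.
Biomass synthesised: P_X = Y_obs × 5167 = 1176 kg VSS/d.
R_O = Q·ΔS − 1.42 P_X = 5167 − 1669 = 3498 kg O₂/d.

R_O ≈ 3500 kg O₂/d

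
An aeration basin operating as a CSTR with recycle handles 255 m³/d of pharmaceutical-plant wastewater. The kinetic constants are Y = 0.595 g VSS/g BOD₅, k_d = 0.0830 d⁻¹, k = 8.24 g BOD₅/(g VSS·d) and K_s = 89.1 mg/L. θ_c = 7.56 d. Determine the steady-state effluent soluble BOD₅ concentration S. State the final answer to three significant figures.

S ≈ 4.09 mg/L

For a completely mixed reactor with recycle the Lawrence–McCarty relation gives S = K_s·(1 + k_d·θ_c) / [θ_c·(Y·k − k_d) − 1] = 89.1 × (1 + 0.0830 × 7.56) / [7.56 × (0.595 × 8.24 − 0.0830) − 1] = 145.0 / 35.44 = 4.092 mg/L.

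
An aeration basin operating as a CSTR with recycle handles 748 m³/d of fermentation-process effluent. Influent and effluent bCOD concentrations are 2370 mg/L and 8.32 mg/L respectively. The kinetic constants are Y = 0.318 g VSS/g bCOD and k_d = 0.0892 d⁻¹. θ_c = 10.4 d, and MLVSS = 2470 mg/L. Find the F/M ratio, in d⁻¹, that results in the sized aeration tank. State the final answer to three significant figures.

F/M ≈ 0.585 d⁻¹

From the SRT design equation V = Y Q (S₀−S) θ_c / [X (1 + k_d θ_c)] = 0.318 × 748 × (2370 − 8.32) × 10.4 / [2470 × (1 + 0.0892 × 10.4)] = 5.84×10^6 / 4761 = 1227 m³.
F/M = applied load / biomass = Q·S₀/(V·X) = 748 × 2370 / (1227 × 2470) = 0.5849 d⁻¹.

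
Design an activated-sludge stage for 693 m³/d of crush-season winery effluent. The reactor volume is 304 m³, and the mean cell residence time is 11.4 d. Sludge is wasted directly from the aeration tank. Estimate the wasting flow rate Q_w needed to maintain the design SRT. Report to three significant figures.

Wasting from the aeration tank: Q_w = V / θ_c = 304.0 / 11.4 = 26.67 m³/d.

Q_w ≈ 26.7 m³/d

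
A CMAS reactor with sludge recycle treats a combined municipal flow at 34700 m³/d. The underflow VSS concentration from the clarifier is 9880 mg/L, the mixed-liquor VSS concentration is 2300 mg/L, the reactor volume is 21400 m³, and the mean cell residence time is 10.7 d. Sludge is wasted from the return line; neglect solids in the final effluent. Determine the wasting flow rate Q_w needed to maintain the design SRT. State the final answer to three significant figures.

θ_c = V·X/(Q_w·X_r) when wasting from the recycle, so Q_w = V·X/(θ_c·X_r) = 21400 × 2300 / (10.7 × 9880) = 465.6 m³/d.

Q_w ≈ 466 m³/d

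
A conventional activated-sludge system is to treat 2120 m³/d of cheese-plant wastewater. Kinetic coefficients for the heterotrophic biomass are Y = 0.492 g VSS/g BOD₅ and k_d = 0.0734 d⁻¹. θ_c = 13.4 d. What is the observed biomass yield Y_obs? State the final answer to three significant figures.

Y_obs ≈ 0.248 g VSS/g BOD₅

The observed yield is Y_obs = Y/(1 + k_d·θ_c) = 0.492 / (1 + 0.0734 × 13.4) = 0.492 / 1.984 = 0.2480 g VSS per g BOD₅ removed.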